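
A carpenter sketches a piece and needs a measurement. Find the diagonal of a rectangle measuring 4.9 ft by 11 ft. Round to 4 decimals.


Shape: rectangle (diagonal via Pythagoras)
Sides: 4.9 ft and 11 ft
Formula: d = sqrt(l^2 + w^2)
l^2 = 24.01, w^2 = 121
l^2 + w^2 = 145.01
d = sqrt(145.01)
d = 12.042
12.042 ft


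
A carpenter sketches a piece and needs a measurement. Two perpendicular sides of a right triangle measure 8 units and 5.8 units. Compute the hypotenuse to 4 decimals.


Shape: right triangle
Legs a = 8 units, b = 5.8 units
Formula: c = sqrt(a^2 + b^2)
a^2 = 64, b^2 = 33.64
a^2 + b^2 = 97.64
c = sqrt(97.64)
c = 9.8813
9.8813 units


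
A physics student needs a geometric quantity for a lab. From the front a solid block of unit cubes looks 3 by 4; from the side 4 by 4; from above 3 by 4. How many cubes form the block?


Orthographic views of a solid rectangular block:
Front view 3 x 4 -> length = 3, height = 4
Side view 4 x 4 -> width = 4, height = 4 (consistent)
Top view 3 x 4 -> confirms length = 3, width = 4
The block is 3 x 4 x 4.
Total unit cubes = 3 * 4 * 4 = 48
48 unit cubes


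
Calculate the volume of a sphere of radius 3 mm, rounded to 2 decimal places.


Shape: sphere
Radius r = 3 mm
Formula: V = (4/3) * pi * r^3
r^3 = 27
(4/3) * 27 = 36
V = 36 * pi
V = 113.1
113.1 mm^3


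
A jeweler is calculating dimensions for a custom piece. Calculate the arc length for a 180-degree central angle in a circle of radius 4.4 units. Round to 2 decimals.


Shape: circular arc
Radius r = 4.4 units, Angle = 180 degrees
Formula: L = (angle/360) * 2 * pi * r
2 * pi * r = 8.8 * pi
L = (180/360) * 8.8 * pi
L = 4.4 * pi
L = 13.82
13.82 units


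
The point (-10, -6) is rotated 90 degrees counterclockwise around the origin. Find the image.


Transformation: rotation about the origin
Original point: (-10, -6)
Rule for 90 deg counterclockwise: (x, y) -> (-y, x)
Apply: (-10, -6) -> (6, -10)
(6, -10)


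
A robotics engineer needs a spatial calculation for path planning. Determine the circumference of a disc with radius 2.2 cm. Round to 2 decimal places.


Shape: circle
Radius r = 2.2 cm
Formula: C = 2 * pi * r
C = 2 * pi * 2.2
C = 4.4 * pi
C = 13.82
13.82 cm


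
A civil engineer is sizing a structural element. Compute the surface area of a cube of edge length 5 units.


Shape: cube
Side s = 5 units
A cube has 6 square faces.
Formula: SA = 6 * s^2
s^2 = 25
SA = 6 * 25
SA = 150
150 units^2


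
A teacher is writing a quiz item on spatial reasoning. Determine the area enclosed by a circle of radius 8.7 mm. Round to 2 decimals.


Shape: circle
Radius r = 8.7 mm
Formula: A = pi * r^2
r^2 = 8.7^2 = 75.69
A = pi * 75.69
A = 237.79
237.79 mm^2


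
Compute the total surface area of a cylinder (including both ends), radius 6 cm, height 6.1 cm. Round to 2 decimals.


Shape: closed cylinder
Radius r = 6 cm, Height h = 6.1 cm
Formula: SA = 2*pi*r^2 + 2*pi*r*h = 2*pi*r*(r + h)
r + h = 12.1
2 * r * (r + h) = 2 * 6 * 12.1 = 145.2
SA = 145.2 * pi
SA = 456.16
456.16 cm^2


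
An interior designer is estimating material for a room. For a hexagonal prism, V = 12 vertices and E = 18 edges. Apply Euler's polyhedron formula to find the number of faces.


Polyhedron: hexagonal prism
Euler's formula for convex polyhedra: V - E + F = 2
Given: V = 12 vertices and E = 18 edges
Solve for F:
F = 2 + E - V = 2 + 18 - 12 = 8
8 faces


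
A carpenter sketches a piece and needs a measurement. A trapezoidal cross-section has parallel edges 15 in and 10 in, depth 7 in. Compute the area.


Shape: trapezoid
Parallel sides a = 15 in, b = 10 in; Height h = 7 in
Formula: A = (a + b) * h / 2
a + b = 15 + 10 = 25
A = 25 * 7 / 2
A = 175 / 2
A = 87.5
87.5 in^2


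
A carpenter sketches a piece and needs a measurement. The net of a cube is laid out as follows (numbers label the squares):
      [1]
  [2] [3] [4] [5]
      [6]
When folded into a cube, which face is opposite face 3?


Net: cross layout. Take square 3 as the base (bottom).
Fold the four squares in the horizontal row up around 3: 2 -> left, 4 -> right, 5 wraps to the top.
Fold 1 and 6 up from 3: 1 -> back, 6 -> front.
Opposite pairs are therefore: (1, 6), (2, 4), (3, 5).
Face 3 is opposite face 5.
face 5


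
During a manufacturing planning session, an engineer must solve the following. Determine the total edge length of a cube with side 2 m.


Shape: cube
Side s = 2 m
A cube has 12 edges, all equal.
Formula: total edge length = 12 * s
Total = 12 * 2
Total = 24
24 m


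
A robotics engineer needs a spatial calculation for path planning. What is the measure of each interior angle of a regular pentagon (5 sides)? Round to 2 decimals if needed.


Shape: regular pentagon (5 sides)
Formula: interior angle = (n - 2) * 180 / n
(n - 2) = 3
(n - 2) * 180 = 540
angle = 540 / 5
angle = 108
108 degrees


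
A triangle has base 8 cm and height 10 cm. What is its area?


Shape: triangle
Base b = 8 cm, Height h = 10 cm
Formula: A = (1/2) * b * h
A = 0.5 * 8 * 10
A = 0.5 * 80
A = 40
40 cm^2


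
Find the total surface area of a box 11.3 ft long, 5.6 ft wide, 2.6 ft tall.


Shape: rectangular prism
l = 11.3 ft, w = 5.6 ft, h = 2.6 ft
Formula: SA = 2(lw + lh + wh)
lw = 63.28, lh = 29.38, wh = 14.56
lw + lh + wh = 107.22
SA = 2 * 107.22
SA = 214.44
214.44 ft^2


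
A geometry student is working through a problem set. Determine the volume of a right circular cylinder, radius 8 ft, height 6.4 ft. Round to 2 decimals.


Shape: cylinder
Radius r = 8 ft, Height h = 6.4 ft
Formula: V = pi * r^2 * h
r^2 = 64
V = pi * 64 * 6.4
V = 409.6 * pi
V = 1286.8
1286.8 ft^3


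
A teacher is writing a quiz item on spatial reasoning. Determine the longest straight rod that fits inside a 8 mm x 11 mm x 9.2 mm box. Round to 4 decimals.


Shape: rectangular box (space diagonal)
l = 8 mm, w = 11 mm, h = 9.2 mm
Visualize: the diagonal of the base, then a right triangle with that diagonal and the height.
Formula: d = sqrt(l^2 + w^2 + h^2)
l^2 + w^2 + h^2 = 64 + 121 + 84.64 = 269.64
d = sqrt(269.64)
d = 16.4207
16.4207 mm


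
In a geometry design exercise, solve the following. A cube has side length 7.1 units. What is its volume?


Shape: cube
Side s = 7.1 units
Formula: V = s^3
V = 7.1 * 7.1 * 7.1
V = 50.41 * 7.1
V = 357.911
357.911 units^3


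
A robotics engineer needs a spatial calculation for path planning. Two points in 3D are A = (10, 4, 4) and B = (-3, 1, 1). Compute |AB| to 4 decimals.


3D distance between two points
P1 = (10, 4, 4), P2 = (-3, 1, 1)
Formula: d = sqrt((x2-x1)^2 + (y2-y1)^2 + (z2-z1)^2)
dx = -3 - 10 = -13
dy = 1 - 4 = -3
dz = 1 - 4 = -3
dx^2 + dy^2 + dz^2 = 169 + 9 + 9 = 187
d = sqrt(187)
d = 13.6748
13.6748 units


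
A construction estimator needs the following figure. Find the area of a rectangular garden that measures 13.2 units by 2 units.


Shape: rectangle
Length l = 13.2 units, Width w = 2 units
Formula: A = l * w
A = 13.2 * 2
A = 26.4
26.4 units^2


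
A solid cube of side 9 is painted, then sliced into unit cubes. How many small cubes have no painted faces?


Large cube: 9 x 9 x 9, cut into unit cubes.
n = 9, so n - 2 = 7
Unpainted cubes form the interior (n - 2)^3 block.
(n - 2)^3 = 7^3 = 343
343 unit cubes


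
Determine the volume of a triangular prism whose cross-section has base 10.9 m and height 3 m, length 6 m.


Shape: triangular prism
Triangle base = 10.9 m, triangle height = 3 m, prism length L = 6 m
Formula: V = (1/2 * b * h_tri) * L
Cross-section area = 0.5 * 10.9 * 3 = 16.35
V = 16.35 * 6
V = 98.1
98.1 m^3


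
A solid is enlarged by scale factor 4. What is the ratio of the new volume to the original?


Linear scale factor k = 4
Rule: under a linear scaling by k, volumes scale by k^3.
k^3 = 4 * 4 * 4
k^3 = 16 * 4
k^3 = 64
Volume scales by a factor of 64.
64 (dimensionless)


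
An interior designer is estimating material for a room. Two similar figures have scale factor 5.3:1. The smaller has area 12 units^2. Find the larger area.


Linear scale factor k = 5.3
Original area = 12 units^2
Rule: under a linear scaling by k, areas scale by k^2.
k^2 = 5.3^2 = 28.09
New area = 12 * 28.09
New area = 337.08
337.08 units^2


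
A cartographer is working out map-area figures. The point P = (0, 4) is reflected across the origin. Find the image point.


Transformation: reflection
Original point: (0, 4)
Rule for reflection through the origin: (x, y) -> (-x, -y)
Apply: (0, 4) -> (0, -4)
(0, -4)


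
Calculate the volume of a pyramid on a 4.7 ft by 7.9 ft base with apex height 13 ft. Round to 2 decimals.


Shape: rectangular pyramid
Base: 4.7 ft x 7.9 ft, Height h = 13 ft
Formula: V = (1/3) * base_area * h
base_area = 4.7 * 7.9 = 37.13
base_area * h = 37.13 * 13 = 482.69
V = 482.69 / 3
V = 160.9
160.9 ft^3


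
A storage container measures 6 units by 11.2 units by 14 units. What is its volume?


Shape: rectangular prism
l = 6 units, w = 11.2 units, h = 14 units
Formula: V = l * w * h
V = 6 * 11.2 * 14
V = 67.2 * 14
V = 940.8
940.8 units^3


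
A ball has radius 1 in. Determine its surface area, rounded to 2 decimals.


Shape: sphere
Radius r = 1 in
Formula: SA = 4 * pi * r^2
r^2 = 1
SA = 4 * pi * 1
SA = 4 * pi
SA = 12.57
12.57 in^2


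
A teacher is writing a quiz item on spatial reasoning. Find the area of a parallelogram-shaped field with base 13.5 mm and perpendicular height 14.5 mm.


Shape: parallelogram
Base b = 13.5 mm, Height h = 14.5 mm
Formula: A = b * h
A = 13.5 * 14.5
A = 195.75
195.75 mm^2


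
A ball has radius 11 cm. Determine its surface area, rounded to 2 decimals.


Shape: sphere
Radius r = 11 cm
Formula: SA = 4 * pi * r^2
r^2 = 121
SA = 4 * pi * 121
SA = 484 * pi
SA = 1520.53
1520.53 cm^2


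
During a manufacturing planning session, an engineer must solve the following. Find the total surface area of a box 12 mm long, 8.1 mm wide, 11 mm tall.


Shape: rectangular prism
l = 12 mm, w = 8.1 mm, h = 11 mm
Formula: SA = 2(lw + lh + wh)
lw = 97.2, lh = 132, wh = 89.1
lw + lh + wh = 318.3
SA = 2 * 318.3
SA = 636.6
636.6 mm^2


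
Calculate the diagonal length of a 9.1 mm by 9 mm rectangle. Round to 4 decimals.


Shape: rectangle (diagonal via Pythagoras)
Sides: 9.1 mm and 9 mm
Formula: d = sqrt(l^2 + w^2)
l^2 = 82.81, w^2 = 81
l^2 + w^2 = 163.81
d = sqrt(163.81)
d = 12.7988
12.7988 mm


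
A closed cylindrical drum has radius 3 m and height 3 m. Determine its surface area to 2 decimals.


Shape: closed cylinder
Radius r = 3 m, Height h = 3 m
Formula: SA = 2*pi*r^2 + 2*pi*r*h = 2*pi*r*(r + h)
r + h = 6
2 * r * (r + h) = 2 * 3 * 6 = 36
SA = 36 * pi
SA = 113.1
113.1 m^2


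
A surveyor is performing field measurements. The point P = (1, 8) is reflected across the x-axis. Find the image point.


Transformation: reflection
Original point: (1, 8)
Rule for reflection over the x-axis: (x, y) -> (x, -y)
Apply: (1, 8) -> (1, -8)
(1, -8)


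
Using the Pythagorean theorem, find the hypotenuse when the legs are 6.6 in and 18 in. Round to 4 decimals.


Shape: right triangle
Legs a = 6.6 in, b = 18 in
Formula: c = sqrt(a^2 + b^2)
a^2 = 43.56, b^2 = 324
a^2 + b^2 = 367.56
c = sqrt(367.56)
c = 19.1719
19.1719 in


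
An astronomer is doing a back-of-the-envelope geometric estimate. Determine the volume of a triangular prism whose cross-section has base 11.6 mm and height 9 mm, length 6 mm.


Shape: triangular prism
Triangle base = 11.6 mm, triangle height = 9 mm, prism length L = 6 mm
Formula: V = (1/2 * b * h_tri) * L
Cross-section area = 0.5 * 11.6 * 9 = 52.2
V = 52.2 * 6
V = 313.2
313.2 mm^3


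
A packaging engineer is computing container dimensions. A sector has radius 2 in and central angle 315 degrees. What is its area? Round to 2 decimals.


Shape: circular sector
Radius r = 2 in, Angle = 315 degrees
Formula: A = (angle/360) * pi * r^2
r^2 = 4
Fraction of circle = 315/360
A = (315/360) * pi * 4
A = 3.5 * pi
A = 11
11 in^2


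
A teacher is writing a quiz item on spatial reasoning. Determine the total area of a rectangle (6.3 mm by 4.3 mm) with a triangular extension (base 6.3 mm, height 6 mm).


Composite shape: rectangle + triangle
Rectangle area = 6.3 * 4.3 = 27.09
Triangle area = 0.5 * 6.3 * 6 = 18.9
Total = 27.09 + 18.9
Total = 45.99
45.99 mm^2


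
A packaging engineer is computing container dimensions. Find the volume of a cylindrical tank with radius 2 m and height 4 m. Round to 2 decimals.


Shape: cylinder
Radius r = 2 m, Height h = 4 m
Formula: V = pi * r^2 * h
r^2 = 4
V = pi * 4 * 4
V = 16 * pi
V = 50.27
50.27 m^3


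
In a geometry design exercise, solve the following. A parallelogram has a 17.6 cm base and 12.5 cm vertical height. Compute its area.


Shape: parallelogram
Base b = 17.6 cm, Height h = 12.5 cm
Formula: A = b * h
A = 17.6 * 12.5
A = 220
220 cm^2


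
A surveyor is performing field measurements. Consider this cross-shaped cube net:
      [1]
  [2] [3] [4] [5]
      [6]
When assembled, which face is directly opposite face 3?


Net: cross layout. Take square 3 as the base (bottom).
Fold the four squares in the horizontal row up around 3: 2 -> left, 4 -> right, 5 wraps to the top.
Fold 1 and 6 up from 3: 1 -> back, 6 -> front.
Opposite pairs are therefore: (1, 6), (2, 4), (3, 5).
Face 3 is opposite face 5.
face 5


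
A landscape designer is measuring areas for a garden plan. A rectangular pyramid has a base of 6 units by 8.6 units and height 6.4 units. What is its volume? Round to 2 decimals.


Shape: rectangular pyramid
Base: 6 units x 8.6 units, Height h = 6.4 units
Formula: V = (1/3) * base_area * h
base_area = 6 * 8.6 = 51.6
base_area * h = 51.6 * 6.4 = 330.24
V = 330.24 / 3
V = 110.08
110.08 units^3


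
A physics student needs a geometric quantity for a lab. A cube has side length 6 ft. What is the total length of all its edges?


Shape: cube
Side s = 6 ft
A cube has 12 edges, all equal.
Formula: total edge length = 12 * s
Total = 12 * 6
Total = 72
72 ft


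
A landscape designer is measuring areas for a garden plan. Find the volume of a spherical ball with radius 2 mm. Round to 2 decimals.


Shape: sphere
Radius r = 2 mm
Formula: V = (4/3) * pi * r^3
r^3 = 8
(4/3) * 8 = 10.666667
V = 10.666667 * pi
V = 33.51
33.51 mm^3


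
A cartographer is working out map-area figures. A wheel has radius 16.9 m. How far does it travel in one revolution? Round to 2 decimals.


Shape: circle
Radius r = 16.9 m
Formula: C = 2 * pi * r
C = 2 * pi * 16.9
C = 33.8 * pi
C = 106.19
106.19 m


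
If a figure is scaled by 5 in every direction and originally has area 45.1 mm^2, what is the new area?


Linear scale factor k = 5
Original area = 45.1 mm^2
Rule: under a linear scaling by k, areas scale by k^2.
k^2 = 5^2 = 25
New area = 45.1 * 25
New area = 1127.5
1127.5 mm^2


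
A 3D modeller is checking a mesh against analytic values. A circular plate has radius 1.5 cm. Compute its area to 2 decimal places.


Shape: circle
Radius r = 1.5 cm
Formula: A = pi * r^2
r^2 = 1.5^2 = 2.25
A = pi * 2.25
A = 7.07
7.07 cm^2


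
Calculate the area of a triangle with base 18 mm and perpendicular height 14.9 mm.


Shape: triangle
Base b = 18 mm, Height h = 14.9 mm
Formula: A = (1/2) * b * h
A = 0.5 * 18 * 14.9
A = 0.5 * 268.2
A = 134.1
134.1 mm^2


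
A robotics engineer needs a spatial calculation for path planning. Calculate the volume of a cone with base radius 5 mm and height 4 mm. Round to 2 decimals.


Shape: cone
Radius r = 5 mm, Height h = 4 mm
Formula: V = (1/3) * pi * r^2 * h
r^2 = 25
pi * r^2 * h = pi * 25 * 4 = 100 * pi
V = 100 * pi / 3
V = 104.72
104.72 mm^3


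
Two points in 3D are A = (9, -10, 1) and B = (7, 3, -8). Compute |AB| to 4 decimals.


3D distance between two points
P1 = (9, -10, 1), P2 = (7, 3, -8)
Formula: d = sqrt((x2-x1)^2 + (y2-y1)^2 + (z2-z1)^2)
dx = 7 - 9 = -2
dy = 3 - -10 = 13
dz = -8 - 1 = -9
dx^2 + dy^2 + dz^2 = 4 + 169 + 81 = 254
d = sqrt(254)
d = 15.9374
15.9374 units


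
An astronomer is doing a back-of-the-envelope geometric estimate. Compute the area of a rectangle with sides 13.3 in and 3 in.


Shape: rectangle
Length l = 13.3 in, Width w = 3 in
Formula: A = l * w
A = 13.3 * 3
A = 39.9
39.9 in^2


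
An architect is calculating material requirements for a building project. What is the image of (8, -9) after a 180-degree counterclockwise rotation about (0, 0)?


Transformation: rotation about the origin
Original point: (8, -9)
Rule for 180 deg: (x, y) -> (-x, -y)
Apply: (8, -9) -> (-8, 9)
(-8, 9)


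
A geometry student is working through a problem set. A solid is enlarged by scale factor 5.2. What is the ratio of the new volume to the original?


Linear scale factor k = 5.2
Rule: under a linear scaling by k, volumes scale by k^3.
k^3 = 5.2 * 5.2 * 5.2
k^3 = 27.04 * 5.2
k^3 = 140.608
Volume scales by a factor of 140.608.
140.608 (dimensionless)


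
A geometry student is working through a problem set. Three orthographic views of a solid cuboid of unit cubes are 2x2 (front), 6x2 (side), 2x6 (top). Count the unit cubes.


Orthographic views of a solid rectangular block:
Front view 2 x 2 -> length = 2, height = 2
Side view 6 x 2 -> width = 6, height = 2 (consistent)
Top view 2 x 6 -> confirms length = 2, width = 6
The block is 2 x 6 x 2.
Total unit cubes = 2 * 6 * 2 = 24
24 unit cubes


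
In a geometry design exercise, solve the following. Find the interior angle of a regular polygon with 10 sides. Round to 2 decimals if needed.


Shape: regular decagon (10 sides)
Formula: interior angle = (n - 2) * 180 / n
(n - 2) = 8
(n - 2) * 180 = 1440
angle = 1440 / 10
angle = 144
144 degrees


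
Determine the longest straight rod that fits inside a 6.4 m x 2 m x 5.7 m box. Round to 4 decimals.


Shape: rectangular box (space diagonal)
l = 6.4 m, w = 2 m, h = 5.7 m
Visualize: the diagonal of the base, then a right triangle with that diagonal and the height.
Formula: d = sqrt(l^2 + w^2 + h^2)
l^2 + w^2 + h^2 = 40.96 + 4 + 32.49 = 77.45
d = sqrt(77.45)
d = 8.8006
8.8006 m


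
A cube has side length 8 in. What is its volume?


Shape: cube
Side s = 8 in
Formula: V = s^3
V = 8 * 8 * 8
V = 64 * 8
V = 512
512 in^3


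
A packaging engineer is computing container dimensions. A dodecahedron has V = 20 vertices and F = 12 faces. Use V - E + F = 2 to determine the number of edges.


Polyhedron: dodecahedron
Euler's formula for convex polyhedra: V - E + F = 2
Given: V = 20 vertices and F = 12 faces
Solve for E:
E = V + F - 2 = 20 + 12 - 2 = 30
30 edges


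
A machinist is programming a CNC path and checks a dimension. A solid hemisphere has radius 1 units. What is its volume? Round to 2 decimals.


Shape: hemisphere (half of a sphere)
Radius r = 1 units
Formula: V = (1/2) * (4/3) * pi * r^3 = (2/3) * pi * r^3
r^3 = 1
(2/3) * 1 = 0.666667
V = 0.666667 * pi
V = 2.09
2.09 units^3


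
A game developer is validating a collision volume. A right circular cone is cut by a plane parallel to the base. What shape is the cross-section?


Solid: right circular cone
Cutting plane: parallel to the base
Visualize the intersection of the plane with the solid's surface.
The boundary of the cut region is a circle.
circle


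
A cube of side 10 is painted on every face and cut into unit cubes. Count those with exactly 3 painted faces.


Large cube: 10 x 10 x 10, cut into unit cubes.
Cubes with 3 painted faces are at the corners. A cube always has 8 corners.
Count = 8
8 unit cubes


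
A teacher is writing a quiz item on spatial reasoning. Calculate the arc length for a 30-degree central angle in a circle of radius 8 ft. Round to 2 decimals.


Shape: circular arc
Radius r = 8 ft, Angle = 30 degrees
Formula: L = (angle/360) * 2 * pi * r
2 * pi * r = 16 * pi
L = (30/360) * 16 * pi
L = 1.333333 * pi
L = 4.19
4.19 ft


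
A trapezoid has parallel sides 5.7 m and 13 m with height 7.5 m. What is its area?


Shape: trapezoid
Parallel sides a = 5.7 m, b = 13 m; Height h = 7.5 m
Formula: A = (a + b) * h / 2
a + b = 5.7 + 13 = 18.7
A = 18.7 * 7.5 / 2
A = 140.25 / 2
A = 70.125
70.125 m^2


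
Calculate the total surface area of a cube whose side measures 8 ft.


Shape: cube
Side s = 8 ft
A cube has 6 square faces.
Formula: SA = 6 * s^2
s^2 = 64
SA = 6 * 64
SA = 384
384 ft^2


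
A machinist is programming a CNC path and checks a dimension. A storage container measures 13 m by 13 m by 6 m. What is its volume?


Shape: rectangular prism
l = 13 m, w = 13 m, h = 6 m
Formula: V = l * w * h
V = 13 * 13 * 6
V = 169 * 6
V = 1014
1014 m^3


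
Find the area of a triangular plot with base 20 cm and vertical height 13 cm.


Shape: triangle
Base b = 20 cm, Height h = 13 cm
Formula: A = (1/2) * b * h
A = 0.5 * 20 * 13
A = 0.5 * 260
A = 130
130 cm^2


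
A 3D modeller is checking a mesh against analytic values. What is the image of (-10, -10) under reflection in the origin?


Transformation: reflection
Original point: (-10, -10)
Rule for reflection through the origin: (x, y) -> (-x, -y)
Apply: (-10, -10) -> (10, 10)
(10, 10)


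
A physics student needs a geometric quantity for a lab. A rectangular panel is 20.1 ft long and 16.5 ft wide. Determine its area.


Shape: rectangle
Length l = 20.1 ft, Width w = 16.5 ft
Formula: A = l * w
A = 20.1 * 16.5
A = 331.65
331.65 ft^2


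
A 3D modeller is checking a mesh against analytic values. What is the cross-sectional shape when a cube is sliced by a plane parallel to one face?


Solid: cube
Cutting plane: parallel to one face
Visualize the intersection of the plane with the solid's surface.
The boundary of the cut region is a square.
square


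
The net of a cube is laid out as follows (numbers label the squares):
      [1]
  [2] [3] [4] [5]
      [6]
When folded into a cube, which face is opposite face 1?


Net: cross layout. Take square 3 as the base (bottom).
Fold the four squares in the horizontal row up around 3: 2 -> left, 4 -> right, 5 wraps to the top.
Fold 1 and 6 up from 3: 1 -> back, 6 -> front.
Opposite pairs are therefore: (1, 6), (2, 4), (3, 5).
Face 1 is opposite face 6.
face 6


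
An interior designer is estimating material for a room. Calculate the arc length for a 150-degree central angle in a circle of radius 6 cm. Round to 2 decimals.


Shape: circular arc
Radius r = 6 cm, Angle = 150 degrees
Formula: L = (angle/360) * 2 * pi * r
2 * pi * r = 12 * pi
L = (150/360) * 12 * pi
L = 5 * pi
L = 15.71
15.71 cm


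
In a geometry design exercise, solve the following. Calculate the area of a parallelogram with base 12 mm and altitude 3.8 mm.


Shape: parallelogram
Base b = 12 mm, Height h = 3.8 mm
Formula: A = b * h
A = 12 * 3.8
A = 45.6
45.6 mm^2


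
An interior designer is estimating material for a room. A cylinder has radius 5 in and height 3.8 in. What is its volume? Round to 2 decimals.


Shape: cylinder
Radius r = 5 in, Height h = 3.8 in
Formula: V = pi * r^2 * h
r^2 = 25
V = pi * 25 * 3.8
V = 95 * pi
V = 298.45
298.45 in^3


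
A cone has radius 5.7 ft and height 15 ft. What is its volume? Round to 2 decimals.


Shape: cone
Radius r = 5.7 ft, Height h = 15 ft
Formula: V = (1/3) * pi * r^2 * h
r^2 = 32.49
pi * r^2 * h = pi * 32.49 * 15 = 487.35 * pi
V = 487.35 * pi / 3
V = 510.35
510.35 ft^3


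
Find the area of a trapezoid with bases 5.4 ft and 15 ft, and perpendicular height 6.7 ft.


Shape: trapezoid
Parallel sides a = 5.4 ft, b = 15 ft; Height h = 6.7 ft
Formula: A = (a + b) * h / 2
a + b = 5.4 + 15 = 20.4
A = 20.4 * 6.7 / 2
A = 136.68 / 2
A = 68.34
68.34 ft^2


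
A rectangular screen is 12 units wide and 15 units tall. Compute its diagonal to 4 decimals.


Shape: rectangle (diagonal via Pythagoras)
Sides: 12 units and 15 units
Formula: d = sqrt(l^2 + w^2)
l^2 = 144, w^2 = 225
l^2 + w^2 = 369
d = sqrt(369)
d = 19.2094
19.2094 units


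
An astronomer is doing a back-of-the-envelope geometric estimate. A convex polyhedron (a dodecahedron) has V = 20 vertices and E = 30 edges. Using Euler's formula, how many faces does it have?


Polyhedron: dodecahedron
Euler's formula for convex polyhedra: V - E + F = 2
Given: V = 20 vertices and E = 30 edges
Solve for F:
F = 2 + E - V = 2 + 30 - 20 = 12
12 faces


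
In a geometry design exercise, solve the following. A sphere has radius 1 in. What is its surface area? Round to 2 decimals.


Shape: sphere
Radius r = 1 in
Formula: SA = 4 * pi * r^2
r^2 = 1
SA = 4 * pi * 1
SA = 4 * pi
SA = 12.57
12.57 in^2


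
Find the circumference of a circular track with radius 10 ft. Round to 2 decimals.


Shape: circle
Radius r = 10 ft
Formula: C = 2 * pi * r
C = 2 * pi * 10
C = 20 * pi
C = 62.83
62.83 ft


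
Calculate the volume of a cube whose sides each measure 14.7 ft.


Shape: cube
Side s = 14.7 ft
Formula: V = s^3
V = 14.7 * 14.7 * 14.7
V = 216.09 * 14.7
V = 3176.523
3176.523 ft^3


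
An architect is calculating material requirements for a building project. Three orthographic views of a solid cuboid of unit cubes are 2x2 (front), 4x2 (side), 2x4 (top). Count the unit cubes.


Orthographic views of a solid rectangular block:
Front view 2 x 2 -> length = 2, height = 2
Side view 4 x 2 -> width = 4, height = 2 (consistent)
Top view 2 x 4 -> confirms length = 2, width = 4
The block is 2 x 4 x 2.
Total unit cubes = 2 * 4 * 2 = 16
16 unit cubes


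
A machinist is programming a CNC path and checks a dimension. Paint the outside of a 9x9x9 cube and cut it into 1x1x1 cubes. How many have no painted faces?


Large cube: 9 x 9 x 9, cut into unit cubes.
n = 9, so n - 2 = 7
Unpainted cubes form the interior (n - 2)^3 block.
(n - 2)^3 = 7^3 = 343
343 unit cubes


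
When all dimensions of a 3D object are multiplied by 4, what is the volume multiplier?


Linear scale factor k = 4
Rule: under a linear scaling by k, volumes scale by k^3.
k^3 = 4 * 4 * 4
k^3 = 16 * 4
k^3 = 64
Volume scales by a factor of 64.
64 (dimensionless)


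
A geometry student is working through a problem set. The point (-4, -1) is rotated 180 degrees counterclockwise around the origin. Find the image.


Transformation: rotation about the origin
Original point: (-4, -1)
Rule for 180 deg: (x, y) -> (-x, -y)
Apply: (-4, -1) -> (4, 1)
(4, 1)


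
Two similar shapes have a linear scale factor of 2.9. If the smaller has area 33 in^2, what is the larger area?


Linear scale factor k = 2.9
Original area = 33 in^2
Rule: under a linear scaling by k, areas scale by k^2.
k^2 = 2.9^2 = 8.41
New area = 33 * 8.41
New area = 277.53
277.53 in^2


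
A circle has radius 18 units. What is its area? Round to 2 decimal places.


Shape: circle
Radius r = 18 units
Formula: A = pi * r^2
r^2 = 18^2 = 324
A = pi * 324
A = 1017.88
1017.88 units^2


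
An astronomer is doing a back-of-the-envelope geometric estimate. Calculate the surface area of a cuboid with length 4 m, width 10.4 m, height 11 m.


Shape: rectangular prism
l = 4 m, w = 10.4 m, h = 11 m
Formula: SA = 2(lw + lh + wh)
lw = 41.6, lh = 44, wh = 114.4
lw + lh + wh = 200
SA = 2 * 200
SA = 400
400 m^2


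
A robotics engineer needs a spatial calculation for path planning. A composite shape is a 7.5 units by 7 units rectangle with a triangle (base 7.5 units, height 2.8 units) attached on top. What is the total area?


Composite shape: rectangle + triangle
Rectangle area = 7.5 * 7 = 52.5
Triangle area = 0.5 * 7.5 * 2.8 = 10.5
Total = 52.5 + 10.5
Total = 63
63 units^2


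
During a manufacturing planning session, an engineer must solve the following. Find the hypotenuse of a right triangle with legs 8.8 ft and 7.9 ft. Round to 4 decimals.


Shape: right triangle
Legs a = 8.8 ft, b = 7.9 ft
Formula: c = sqrt(a^2 + b^2)
a^2 = 77.44, b^2 = 62.41
a^2 + b^2 = 139.85
c = sqrt(139.85)
c = 11.8258
11.8258 ft


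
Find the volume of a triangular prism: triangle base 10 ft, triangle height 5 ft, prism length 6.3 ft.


Shape: triangular prism
Triangle base = 10 ft, triangle height = 5 ft, prism length L = 6.3 ft
Formula: V = (1/2 * b * h_tri) * L
Cross-section area = 0.5 * 10 * 5 = 25
V = 25 * 6.3
V = 157.5
157.5 ft^3


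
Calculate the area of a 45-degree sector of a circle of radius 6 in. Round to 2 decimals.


Shape: circular sector
Radius r = 6 in, Angle = 45 degrees
Formula: A = (angle/360) * pi * r^2
r^2 = 36
Fraction of circle = 45/360
A = (45/360) * pi * 36
A = 4.5 * pi
A = 14.14
14.14 in^2


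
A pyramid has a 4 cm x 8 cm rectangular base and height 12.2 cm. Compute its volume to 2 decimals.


Shape: rectangular pyramid
Base: 4 cm x 8 cm, Height h = 12.2 cm
Formula: V = (1/3) * base_area * h
base_area = 4 * 8 = 32
base_area * h = 32 * 12.2 = 390.4
V = 390.4 / 3
V = 130.13
130.13 cm^3


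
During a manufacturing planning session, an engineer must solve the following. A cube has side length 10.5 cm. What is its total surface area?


Shape: cube
Side s = 10.5 cm
A cube has 6 square faces.
Formula: SA = 6 * s^2
s^2 = 110.25
SA = 6 * 110.25
SA = 661.5
661.5 cm^2


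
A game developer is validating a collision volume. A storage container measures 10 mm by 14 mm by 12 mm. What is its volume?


Shape: rectangular prism
l = 10 mm, w = 14 mm, h = 12 mm
Formula: V = l * w * h
V = 10 * 14 * 12
V = 140 * 12
V = 1680
1680 mm^3


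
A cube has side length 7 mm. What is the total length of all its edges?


Shape: cube
Side s = 7 mm
A cube has 12 edges, all equal.
Formula: total edge length = 12 * s
Total = 12 * 7
Total = 84
84 mm


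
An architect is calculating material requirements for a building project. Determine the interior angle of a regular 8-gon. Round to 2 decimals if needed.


Shape: regular octagon (8 sides)
Formula: interior angle = (n - 2) * 180 / n
(n - 2) = 6
(n - 2) * 180 = 1080
angle = 1080 / 8
angle = 135
135 degrees


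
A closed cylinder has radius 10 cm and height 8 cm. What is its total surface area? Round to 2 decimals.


Shape: closed cylinder
Radius r = 10 cm, Height h = 8 cm
Formula: SA = 2*pi*r^2 + 2*pi*r*h = 2*pi*r*(r + h)
r + h = 18
2 * r * (r + h) = 2 * 10 * 18 = 360
SA = 360 * pi
SA = 1130.97
1130.97 cm^2


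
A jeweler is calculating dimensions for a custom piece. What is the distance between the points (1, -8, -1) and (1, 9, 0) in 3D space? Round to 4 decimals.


3D distance between two points
P1 = (1, -8, -1), P2 = (1, 9, 0)
Formula: d = sqrt((x2-x1)^2 + (y2-y1)^2 + (z2-z1)^2)
dx = 1 - 1 = 0
dy = 9 - -8 = 17
dz = 0 - -1 = 1
dx^2 + dy^2 + dz^2 = 0 + 289 + 1 = 290
d = sqrt(290)
d = 17.0294
17.0294 units


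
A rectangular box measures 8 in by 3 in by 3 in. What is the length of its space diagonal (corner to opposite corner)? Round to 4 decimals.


Shape: rectangular box (space diagonal)
l = 8 in, w = 3 in, h = 3 in
Visualize: the diagonal of the base, then a right triangle with that diagonal and the height.
Formula: d = sqrt(l^2 + w^2 + h^2)
l^2 + w^2 + h^2 = 64 + 9 + 9 = 82
d = sqrt(82)
d = 9.0554
9.0554 in


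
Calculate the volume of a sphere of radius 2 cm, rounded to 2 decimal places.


Shape: sphere
Radius r = 2 cm
Formula: V = (4/3) * pi * r^3
r^3 = 8
(4/3) * 8 = 10.666667
V = 10.666667 * pi
V = 33.51
33.51 cm^3


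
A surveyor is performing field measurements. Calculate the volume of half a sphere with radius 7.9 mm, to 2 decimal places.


Shape: hemisphere (half of a sphere)
Radius r = 7.9 mm
Formula: V = (1/2) * (4/3) * pi * r^3 = (2/3) * pi * r^3
r^3 = 493.039
(2/3) * 493.039 = 328.692667
V = 328.692667 * pi
V = 1032.62
1032.62 mm^3


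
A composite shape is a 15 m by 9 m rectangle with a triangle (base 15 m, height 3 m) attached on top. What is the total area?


Composite shape: rectangle + triangle
Rectangle area = 15 * 9 = 135
Triangle area = 0.5 * 15 * 3 = 22.5
Total = 135 + 22.5
Total = 157.5
157.5 m^2


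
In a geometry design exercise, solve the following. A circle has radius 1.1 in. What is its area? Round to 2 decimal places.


Shape: circle
Radius r = 1.1 in
Formula: A = pi * r^2
r^2 = 1.1^2 = 1.21
A = pi * 1.21
A = 3.8
3.8 in^2


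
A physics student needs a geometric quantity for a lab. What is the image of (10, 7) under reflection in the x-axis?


Transformation: reflection
Original point: (10, 7)
Rule for reflection over the x-axis: (x, y) -> (x, -y)
Apply: (10, 7) -> (10, -7)
(10, -7)


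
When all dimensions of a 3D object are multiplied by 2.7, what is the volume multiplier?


Linear scale factor k = 2.7
Rule: under a linear scaling by k, volumes scale by k^3.
k^3 = 2.7 * 2.7 * 2.7
k^3 = 7.29 * 2.7
k^3 = 19.683
Volume scales by a factor of 19.683.
19.683 (dimensionless)


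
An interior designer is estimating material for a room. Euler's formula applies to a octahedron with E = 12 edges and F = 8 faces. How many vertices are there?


Polyhedron: octahedron
Euler's formula for convex polyhedra: V - E + F = 2
Given: E = 12 edges and F = 8 faces
Solve for V:
V = 2 + E - F = 2 + 12 - 8 = 6
6 vertices


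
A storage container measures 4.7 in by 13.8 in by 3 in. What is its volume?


Shape: rectangular prism
l = 4.7 in, w = 13.8 in, h = 3 in
Formula: V = l * w * h
V = 4.7 * 13.8 * 3
V = 64.86 * 3
V = 194.58
194.58 in^3


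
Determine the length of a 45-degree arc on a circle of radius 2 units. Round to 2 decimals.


Shape: circular arc
Radius r = 2 units, Angle = 45 degrees
Formula: L = (angle/360) * 2 * pi * r
2 * pi * r = 4 * pi
L = (45/360) * 4 * pi
L = 0.5 * pi
L = 1.57
1.57 units


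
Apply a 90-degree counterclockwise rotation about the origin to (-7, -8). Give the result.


Transformation: rotation about the origin
Original point: (-7, -8)
Rule for 90 deg counterclockwise: (x, y) -> (-y, x)
Apply: (-7, -8) -> (8, -7)
(8, -7)


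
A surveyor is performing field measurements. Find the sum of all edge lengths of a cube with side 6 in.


Shape: cube
Side s = 6 in
A cube has 12 edges, all equal.
Formula: total edge length = 12 * s
Total = 12 * 6
Total = 72
72 in


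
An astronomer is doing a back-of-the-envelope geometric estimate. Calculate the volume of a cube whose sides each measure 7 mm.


Shape: cube
Side s = 7 mm
Formula: V = s^3
V = 7 * 7 * 7
V = 49 * 7
V = 343
343 mm^3


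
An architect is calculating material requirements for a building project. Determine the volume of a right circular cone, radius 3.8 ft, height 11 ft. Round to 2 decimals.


Shape: cone
Radius r = 3.8 ft, Height h = 11 ft
Formula: V = (1/3) * pi * r^2 * h
r^2 = 14.44
pi * r^2 * h = pi * 14.44 * 11 = 158.84 * pi
V = 158.84 * pi / 3
V = 166.34
166.34 ft^3


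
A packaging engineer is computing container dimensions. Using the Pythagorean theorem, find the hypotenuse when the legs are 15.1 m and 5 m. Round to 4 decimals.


Shape: right triangle
Legs a = 15.1 m, b = 5 m
Formula: c = sqrt(a^2 + b^2)
a^2 = 228.01, b^2 = 25
a^2 + b^2 = 253.01
c = sqrt(253.01)
c = 15.9063
15.9063 m


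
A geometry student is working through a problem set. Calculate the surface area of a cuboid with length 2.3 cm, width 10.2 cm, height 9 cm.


Shape: rectangular prism
l = 2.3 cm, w = 10.2 cm, h = 9 cm
Formula: SA = 2(lw + lh + wh)
lw = 23.46, lh = 20.7, wh = 91.8
lw + lh + wh = 135.96
SA = 2 * 135.96
SA = 271.92
271.92 cm^2


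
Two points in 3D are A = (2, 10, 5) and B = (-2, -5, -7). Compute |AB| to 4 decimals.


3D distance between two points
P1 = (2, 10, 5), P2 = (-2, -5, -7)
Formula: d = sqrt((x2-x1)^2 + (y2-y1)^2 + (z2-z1)^2)
dx = -2 - 2 = -4
dy = -5 - 10 = -15
dz = -7 - 5 = -12
dx^2 + dy^2 + dz^2 = 16 + 225 + 144 = 385
d = sqrt(385)
d = 19.6214
19.6214 units


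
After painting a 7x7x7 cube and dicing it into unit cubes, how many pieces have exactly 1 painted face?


Large cube: 7 x 7 x 7, cut into unit cubes.
n = 7, so n - 2 = 5
Cubes with 1 painted face lie in the interior of each face.
A cube has 6 faces; each contributes (n - 2)^2 = 25 such cubes.
Count = 6 * 25 = 150
150 unit cubes


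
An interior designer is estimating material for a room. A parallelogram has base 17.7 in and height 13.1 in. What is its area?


Shape: parallelogram
Base b = 17.7 in, Height h = 13.1 in
Formula: A = b * h
A = 17.7 * 13.1
A = 231.87
231.87 in^2


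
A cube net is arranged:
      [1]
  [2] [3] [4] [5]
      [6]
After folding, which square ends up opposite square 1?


Net: cross layout. Take square 3 as the base (bottom).
Fold the four squares in the horizontal row up around 3: 2 -> left, 4 -> right, 5 wraps to the top.
Fold 1 and 6 up from 3: 1 -> back, 6 -> front.
Opposite pairs are therefore: (1, 6), (2, 4), (3, 5).
Face 1 is opposite face 6.
face 6


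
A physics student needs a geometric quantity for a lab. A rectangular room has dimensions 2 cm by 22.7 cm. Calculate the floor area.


Shape: rectangle
Length l = 2 cm, Width w = 22.7 cm
Formula: A = l * w
A = 2 * 22.7
A = 45.4
45.4 cm^2


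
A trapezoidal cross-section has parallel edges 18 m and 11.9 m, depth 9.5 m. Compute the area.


Shape: trapezoid
Parallel sides a = 18 m, b = 11.9 m; Height h = 9.5 m
Formula: A = (a + b) * h / 2
a + b = 18 + 11.9 = 29.9
A = 29.9 * 9.5 / 2
A = 284.05 / 2
A = 142.025
142.025 m^2


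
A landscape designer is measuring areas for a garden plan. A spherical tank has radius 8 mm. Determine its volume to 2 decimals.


Shape: sphere
Radius r = 8 mm
Formula: V = (4/3) * pi * r^3
r^3 = 512
(4/3) * 512 = 682.666667
V = 682.666667 * pi
V = 2144.66
2144.66 mm^3


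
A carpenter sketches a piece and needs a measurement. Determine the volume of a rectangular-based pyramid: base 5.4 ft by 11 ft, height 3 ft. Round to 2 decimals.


Shape: rectangular pyramid
Base: 5.4 ft x 11 ft, Height h = 3 ft
Formula: V = (1/3) * base_area * h
base_area = 5.4 * 11 = 59.4
base_area * h = 59.4 * 3 = 178.2
V = 178.2 / 3
V = 59.4
59.4 ft^3


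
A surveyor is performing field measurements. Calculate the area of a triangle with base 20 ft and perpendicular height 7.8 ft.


Shape: triangle
Base b = 20 ft, Height h = 7.8 ft
Formula: A = (1/2) * b * h
A = 0.5 * 20 * 7.8
A = 0.5 * 156
A = 78
78 ft^2


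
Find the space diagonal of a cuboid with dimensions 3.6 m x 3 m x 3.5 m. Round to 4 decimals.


Shape: rectangular box (space diagonal)
l = 3.6 m, w = 3 m, h = 3.5 m
Visualize: the diagonal of the base, then a right triangle with that diagonal and the height.
Formula: d = sqrt(l^2 + w^2 + h^2)
l^2 + w^2 + h^2 = 12.96 + 9 + 12.25 = 34.21
d = sqrt(34.21)
d = 5.8489
5.8489 m


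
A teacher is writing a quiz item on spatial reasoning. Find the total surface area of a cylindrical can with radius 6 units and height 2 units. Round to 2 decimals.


Shape: closed cylinder
Radius r = 6 units, Height h = 2 units
Formula: SA = 2*pi*r^2 + 2*pi*r*h = 2*pi*r*(r + h)
r + h = 8
2 * r * (r + h) = 2 * 6 * 8 = 96
SA = 96 * pi
SA = 301.59
301.59 units^2


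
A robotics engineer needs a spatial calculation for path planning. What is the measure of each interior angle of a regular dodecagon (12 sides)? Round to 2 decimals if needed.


Shape: regular dodecagon (12 sides)
Formula: interior angle = (n - 2) * 180 / n
(n - 2) = 10
(n - 2) * 180 = 1800
angle = 1800 / 12
angle = 150
150 degrees


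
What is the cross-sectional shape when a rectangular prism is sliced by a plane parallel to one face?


Solid: rectangular prism
Cutting plane: parallel to one face
Visualize the intersection of the plane with the solid's surface.
The boundary of the cut region is a rectangle.
rectangle


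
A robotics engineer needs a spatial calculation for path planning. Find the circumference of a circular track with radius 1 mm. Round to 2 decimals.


Shape: circle
Radius r = 1 mm
Formula: C = 2 * pi * r
C = 2 * pi * 1
C = 2 * pi
C = 6.28
6.28 mm


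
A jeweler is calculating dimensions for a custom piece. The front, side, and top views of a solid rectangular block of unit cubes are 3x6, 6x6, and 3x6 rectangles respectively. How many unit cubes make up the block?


Orthographic views of a solid rectangular block:
Front view 3 x 6 -> length = 3, height = 6
Side view 6 x 6 -> width = 6, height = 6 (consistent)
Top view 3 x 6 -> confirms length = 3, width = 6
The block is 3 x 6 x 6.
Total unit cubes = 3 * 6 * 6 = 108
108 unit cubes
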